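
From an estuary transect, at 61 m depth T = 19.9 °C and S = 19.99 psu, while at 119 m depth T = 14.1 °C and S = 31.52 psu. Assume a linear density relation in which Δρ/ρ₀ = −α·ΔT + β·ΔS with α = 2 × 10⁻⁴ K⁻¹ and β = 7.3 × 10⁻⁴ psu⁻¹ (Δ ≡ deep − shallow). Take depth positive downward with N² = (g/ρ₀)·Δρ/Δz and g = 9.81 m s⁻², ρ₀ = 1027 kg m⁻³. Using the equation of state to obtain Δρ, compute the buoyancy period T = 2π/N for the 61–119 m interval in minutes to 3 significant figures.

2.60 min

ΔT = -5.8 K, ΔS = +11.53 psu (deep − shallow).
Δρ/ρ₀ = −αΔT + βΔS = 1.16 × 10⁻³ + 8.4169 × 10⁻³ = 9.5769 × 10⁻³, so Δρ ≈ 9.835 kg m⁻³.
N² = (g/ρ₀)·Δρ/Δz = g·(Δρ/ρ₀)/Δz = 9.81 × 9.5769 × 10⁻³ / 58 = 1.6198 × 10⁻³ s⁻².
N = √(1.6198 × 10⁻³) = 0.040247 rad s⁻¹ → T = 2π/N = 156.12 s = 2.6020 min ≈ 2.60 min.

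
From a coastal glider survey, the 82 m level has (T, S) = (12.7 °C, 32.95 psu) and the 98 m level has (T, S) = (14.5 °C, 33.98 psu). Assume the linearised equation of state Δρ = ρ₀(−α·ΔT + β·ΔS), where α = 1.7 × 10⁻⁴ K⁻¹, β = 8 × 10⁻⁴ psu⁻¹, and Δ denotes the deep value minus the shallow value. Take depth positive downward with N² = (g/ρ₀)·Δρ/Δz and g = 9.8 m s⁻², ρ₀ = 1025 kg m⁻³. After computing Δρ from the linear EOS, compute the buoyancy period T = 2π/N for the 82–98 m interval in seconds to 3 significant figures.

ΔT = +1.8 K, ΔS = +1.03 psu (deep − shallow).
Δρ/ρ₀ = −αΔT + βΔS = -3.06 × 10⁻⁴ + 8.24 × 10⁻⁴ = 5.18 × 10⁻⁴, so Δρ ≈ 0.5310 kg m⁻³.
N² = (g/ρ₀)·Δρ/Δz = g·(Δρ/ρ₀)/Δz = 9.8 × 5.18 × 10⁻⁴ / 16 = 3.1728 × 10⁻⁴ s⁻².
N = √(3.1728 × 10⁻⁴) = 0.017812 rad s⁻¹ → T = 2π/N = 352.75 s ≈ 353 s.

353 s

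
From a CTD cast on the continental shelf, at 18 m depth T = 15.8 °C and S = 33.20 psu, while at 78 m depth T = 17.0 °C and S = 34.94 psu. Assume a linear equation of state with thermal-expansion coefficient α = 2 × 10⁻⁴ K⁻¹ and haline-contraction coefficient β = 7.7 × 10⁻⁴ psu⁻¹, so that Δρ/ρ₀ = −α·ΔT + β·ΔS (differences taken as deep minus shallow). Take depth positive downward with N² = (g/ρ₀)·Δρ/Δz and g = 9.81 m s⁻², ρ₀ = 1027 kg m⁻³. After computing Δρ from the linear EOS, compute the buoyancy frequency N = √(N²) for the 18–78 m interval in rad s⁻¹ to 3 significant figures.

0.0134 rad s⁻¹

ΔT = +1.2 K, ΔS = +1.74 psu (deep − shallow).
Δρ/ρ₀ = −αΔT + βΔS = -2.40 × 10⁻⁴ + 1.3398 × 10⁻³ = 1.0998 × 10⁻³, so Δρ ≈ 1.129 kg m⁻³.
N² = (g/ρ₀)·Δρ/Δz = g·(Δρ/ρ₀)/Δz = 9.81 × 1.0998 × 10⁻³ / 60 = 1.7982 × 10⁻⁴ s⁻².
N = √(1.7982 × 10⁻⁴) = 0.013410 rad s⁻¹ ≈ 0.0134 rad s⁻¹.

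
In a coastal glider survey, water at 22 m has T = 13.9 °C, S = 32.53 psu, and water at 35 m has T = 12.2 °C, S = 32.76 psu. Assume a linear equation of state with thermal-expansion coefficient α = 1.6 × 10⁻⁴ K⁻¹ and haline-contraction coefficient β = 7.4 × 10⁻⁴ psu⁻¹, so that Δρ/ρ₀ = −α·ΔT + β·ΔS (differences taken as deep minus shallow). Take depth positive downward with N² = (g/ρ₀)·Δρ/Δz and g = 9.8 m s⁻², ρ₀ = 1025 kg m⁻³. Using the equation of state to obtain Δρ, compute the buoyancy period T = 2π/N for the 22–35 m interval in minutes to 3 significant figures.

5.74 min

ΔT = -1.7 K, ΔS = +0.23 psu (deep − shallow).
Δρ/ρ₀ = −αΔT + βΔS = 2.72 × 10⁻⁴ + 1.702 × 10⁻⁴ = 4.422 × 10⁻⁴, so Δρ ≈ 0.4533 kg m⁻³.
N² = (g/ρ₀)·Δρ/Δz = g·(Δρ/ρ₀)/Δz = 9.8 × 4.422 × 10⁻⁴ / 13 = 3.3335 × 10⁻⁴ s⁻².
N = √(3.3335 × 10⁻⁴) = 0.018258 rad s⁻¹ → T = 2π/N = 344.13 s = 5.7355 min ≈ 5.74 min.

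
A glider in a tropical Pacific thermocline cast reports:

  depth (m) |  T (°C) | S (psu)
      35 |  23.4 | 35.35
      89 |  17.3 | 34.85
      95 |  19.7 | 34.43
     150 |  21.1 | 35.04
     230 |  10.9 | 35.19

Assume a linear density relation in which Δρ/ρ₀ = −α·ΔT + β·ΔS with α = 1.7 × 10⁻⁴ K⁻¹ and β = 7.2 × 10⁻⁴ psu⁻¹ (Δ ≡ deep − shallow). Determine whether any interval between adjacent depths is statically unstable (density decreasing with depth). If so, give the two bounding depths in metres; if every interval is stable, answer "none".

Evaluate Δρ/ρ₀ = −αΔT + βΔS across each adjacent pair:
  35–89 m: −αΔT+βΔS = −(1.7 × 10⁻⁴)(-6.1)+(7.2 × 10⁻⁴)(-0.50) = 6.8 × 10⁻⁴ → stable
  89–95 m: −αΔT+βΔS = −(1.7 × 10⁻⁴)(+2.4)+(7.2 × 10⁻⁴)(-0.42) = -7.1 × 10⁻⁴ → UNSTABLE
  95–150 m: −αΔT+βΔS = −(1.7 × 10⁻⁴)(+1.4)+(7.2 × 10⁻⁴)(+0.61) = 2.0 × 10⁻⁴ → stable
  150–230 m: −αΔT+βΔS = −(1.7 × 10⁻⁴)(-10.2)+(7.2 × 10⁻⁴)(+0.15) = 1.8 × 10⁻³ → stable
The 89–95 m interval has Δρ < 0: lighter water underlies denser water.

89–95 m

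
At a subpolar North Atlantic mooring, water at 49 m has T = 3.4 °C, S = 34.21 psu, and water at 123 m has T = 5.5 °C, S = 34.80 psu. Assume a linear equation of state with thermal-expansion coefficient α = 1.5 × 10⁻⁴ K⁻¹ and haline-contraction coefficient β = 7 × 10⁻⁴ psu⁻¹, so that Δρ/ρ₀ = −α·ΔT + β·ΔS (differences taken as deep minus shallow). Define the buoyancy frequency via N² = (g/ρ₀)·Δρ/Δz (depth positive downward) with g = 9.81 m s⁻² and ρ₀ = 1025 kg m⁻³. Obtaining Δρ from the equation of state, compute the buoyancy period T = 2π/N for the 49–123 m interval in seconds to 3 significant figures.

ΔT = +2.1 K, ΔS = +0.59 psu (deep − shallow).
Δρ/ρ₀ = −αΔT + βΔS = -3.15 × 10⁻⁴ + 4.13 × 10⁻⁴ = 9.80 × 10⁻⁵, so Δρ ≈ 0.1004 kg m⁻³.
N² = (g/ρ₀)·Δρ/Δz = g·(Δρ/ρ₀)/Δz = 9.81 × 9.80 × 10⁻⁵ / 74 = 1.2992 × 10⁻⁵ s⁻².
N = √(1.2992 × 10⁻⁵) = 3.6044 × 10⁻³ rad s⁻¹ → T = 2π/N = 1.7432 × 10³ s ≈ 1.74 × 10³ s.

1.74 × 10³ s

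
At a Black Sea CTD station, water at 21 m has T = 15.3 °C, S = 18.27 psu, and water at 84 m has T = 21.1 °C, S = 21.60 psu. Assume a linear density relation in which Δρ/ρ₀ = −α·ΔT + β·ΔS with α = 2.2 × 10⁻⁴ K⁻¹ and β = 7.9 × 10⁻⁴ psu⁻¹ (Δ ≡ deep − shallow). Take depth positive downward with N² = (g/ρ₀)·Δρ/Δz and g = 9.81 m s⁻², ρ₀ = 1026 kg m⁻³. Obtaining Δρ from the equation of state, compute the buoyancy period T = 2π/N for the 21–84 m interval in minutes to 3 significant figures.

7.21 min

ΔT = +5.8 K, ΔS = +3.33 psu (deep − shallow).
Δρ/ρ₀ = −αΔT + βΔS = -1.276 × 10⁻³ + 2.6307 × 10⁻³ = 1.3547 × 10⁻³, so Δρ ≈ 1.390 kg m⁻³.
N² = (g/ρ₀)·Δρ/Δz = g·(Δρ/ρ₀)/Δz = 9.81 × 1.3547 × 10⁻³ / 63 = 2.1095 × 10⁻⁴ s⁻².
N = √(2.1095 × 10⁻⁴) = 0.014524 rad s⁻¹ → T = 2π/N = 432.61 s = 7.2102 min ≈ 7.21 min.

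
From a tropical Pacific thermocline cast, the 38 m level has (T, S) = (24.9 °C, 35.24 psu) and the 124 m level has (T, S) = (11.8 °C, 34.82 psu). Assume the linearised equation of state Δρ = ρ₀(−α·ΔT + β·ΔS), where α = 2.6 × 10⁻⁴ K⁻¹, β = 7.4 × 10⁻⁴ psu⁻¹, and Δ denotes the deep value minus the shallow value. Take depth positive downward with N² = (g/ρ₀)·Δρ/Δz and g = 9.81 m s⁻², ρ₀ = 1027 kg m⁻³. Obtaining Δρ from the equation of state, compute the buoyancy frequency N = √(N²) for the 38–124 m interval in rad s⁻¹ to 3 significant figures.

0.0188 rad s⁻¹

ΔT = -13.1 K, ΔS = -0.42 psu (deep − shallow).
Δρ/ρ₀ = −αΔT + βΔS = 3.406 × 10⁻³ − 3.108 × 10⁻⁴ = 3.0952 × 10⁻³, so Δρ ≈ 3.179 kg m⁻³.
N² = (g/ρ₀)·Δρ/Δz = g·(Δρ/ρ₀)/Δz = 9.81 × 3.0952 × 10⁻³ / 86 = 3.5307 × 10⁻⁴ s⁻².
N = √(3.5307 × 10⁻⁴) = 0.018790 rad s⁻¹ ≈ 0.0188 rad s⁻¹.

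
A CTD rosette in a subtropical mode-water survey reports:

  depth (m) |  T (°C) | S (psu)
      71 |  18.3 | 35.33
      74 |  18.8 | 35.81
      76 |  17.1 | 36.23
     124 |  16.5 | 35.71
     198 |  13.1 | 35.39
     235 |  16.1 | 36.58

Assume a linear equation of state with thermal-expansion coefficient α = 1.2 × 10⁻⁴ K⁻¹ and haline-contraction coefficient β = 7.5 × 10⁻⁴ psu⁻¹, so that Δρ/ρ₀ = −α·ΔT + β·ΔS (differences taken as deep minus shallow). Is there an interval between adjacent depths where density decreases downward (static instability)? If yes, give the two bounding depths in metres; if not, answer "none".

76–124 m

Evaluate Δρ/ρ₀ = −αΔT + βΔS across each adjacent pair:
  71–74 m: −αΔT+βΔS = −(1.2 × 10⁻⁴)(+0.5)+(7.5 × 10⁻⁴)(+0.48) = 3.0 × 10⁻⁴ → stable
  74–76 m: −αΔT+βΔS = −(1.2 × 10⁻⁴)(-1.7)+(7.5 × 10⁻⁴)(+0.42) = 5.2 × 10⁻⁴ → stable
  76–124 m: −αΔT+βΔS = −(1.2 × 10⁻⁴)(-0.6)+(7.5 × 10⁻⁴)(-0.52) = -3.2 × 10⁻⁴ → UNSTABLE
  124–198 m: −αΔT+βΔS = −(1.2 × 10⁻⁴)(-3.4)+(7.5 × 10⁻⁴)(-0.32) = 1.7 × 10⁻⁴ → stable
  198–235 m: −αΔT+βΔS = −(1.2 × 10⁻⁴)(+3.0)+(7.5 × 10⁻⁴)(+1.19) = 5.3 × 10⁻⁴ → stable
The 76–124 m interval has Δρ < 0: lighter water underlies denser water.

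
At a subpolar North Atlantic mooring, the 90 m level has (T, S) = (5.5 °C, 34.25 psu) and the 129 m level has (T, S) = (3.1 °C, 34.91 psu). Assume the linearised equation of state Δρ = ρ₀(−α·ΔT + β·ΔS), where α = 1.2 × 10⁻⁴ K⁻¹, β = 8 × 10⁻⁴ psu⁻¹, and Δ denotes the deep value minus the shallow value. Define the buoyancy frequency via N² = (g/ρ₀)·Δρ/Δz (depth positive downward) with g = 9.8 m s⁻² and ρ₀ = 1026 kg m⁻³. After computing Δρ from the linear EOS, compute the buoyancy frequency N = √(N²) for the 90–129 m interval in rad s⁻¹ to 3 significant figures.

0.0143 rad s⁻¹

ΔT = -2.4 K, ΔS = +0.66 psu (deep − shallow).
Δρ/ρ₀ = −αΔT + βΔS = 2.88 × 10⁻⁴ + 5.28 × 10⁻⁴ = 8.16 × 10⁻⁴, so Δρ ≈ 0.8372 kg m⁻³.
N² = (g/ρ₀)·Δρ/Δz = g·(Δρ/ρ₀)/Δz = 9.8 × 8.16 × 10⁻⁴ / 39 = 2.0505 × 10⁻⁴ s⁻².
N = √(2.0505 × 10⁻⁴) = 0.014320 rad s⁻¹ ≈ 0.0143 rad s⁻¹.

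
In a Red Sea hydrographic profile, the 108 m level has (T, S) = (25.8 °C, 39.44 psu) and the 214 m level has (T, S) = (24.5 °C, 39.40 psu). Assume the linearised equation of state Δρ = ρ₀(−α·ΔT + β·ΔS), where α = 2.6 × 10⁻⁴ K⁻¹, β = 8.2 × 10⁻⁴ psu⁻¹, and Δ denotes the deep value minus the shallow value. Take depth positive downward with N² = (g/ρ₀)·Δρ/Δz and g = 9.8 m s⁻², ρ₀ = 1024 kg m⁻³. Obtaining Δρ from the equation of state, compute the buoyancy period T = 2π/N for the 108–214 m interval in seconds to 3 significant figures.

1.18 × 10³ s

ΔT = -1.3 K, ΔS = -0.04 psu (deep − shallow).
Δρ/ρ₀ = −αΔT + βΔS = 3.38 × 10⁻⁴ − 3.28 × 10⁻⁵ = 3.052 × 10⁻⁴, so Δρ ≈ 0.3125 kg m⁻³.
N² = (g/ρ₀)·Δρ/Δz = g·(Δρ/ρ₀)/Δz = 9.8 × 3.052 × 10⁻⁴ / 106 = 2.8217 × 10⁻⁵ s⁻².
N = √(2.8217 × 10⁻⁵) = 5.3120 × 10⁻³ rad s⁻¹ → T = 2π/N = 1.1828 × 10³ s ≈ 1.18 × 10³ s.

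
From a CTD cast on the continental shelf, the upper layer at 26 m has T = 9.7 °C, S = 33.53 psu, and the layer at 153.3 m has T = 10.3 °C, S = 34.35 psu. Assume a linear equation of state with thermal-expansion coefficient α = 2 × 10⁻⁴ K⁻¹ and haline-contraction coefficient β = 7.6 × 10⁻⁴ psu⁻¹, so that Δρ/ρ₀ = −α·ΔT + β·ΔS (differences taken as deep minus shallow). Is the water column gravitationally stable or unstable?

ΔT = 10.3 − 9.7 = +0.6 K and ΔS = 34.35 − 33.53 = +0.82 psu (deep − shallow).
−αΔT = -1.20 × 10⁻⁴; βΔS = 6.232 × 10⁻⁴; sum Δρ/ρ₀ = 5.032 × 10⁻⁴.
Δρ/ρ₀ > 0, so Δρ > 0: deeper water is denser → statically stable.

stable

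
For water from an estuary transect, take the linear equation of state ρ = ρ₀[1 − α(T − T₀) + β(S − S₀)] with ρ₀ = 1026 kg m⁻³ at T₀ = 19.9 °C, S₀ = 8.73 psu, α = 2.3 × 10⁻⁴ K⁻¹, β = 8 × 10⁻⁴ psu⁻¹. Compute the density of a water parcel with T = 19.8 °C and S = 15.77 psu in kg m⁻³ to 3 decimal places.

1031.802 kg m⁻³

T − T₀ = -0.1 K, S − S₀ = +7.04 psu.
Bracket = 1 − α·(-0.1) + β·(+7.04) = 1 + (5.655 × 10⁻³) = 1.0056550.
ρ = 1026 × 1.0056550 = 1031.802 kg m⁻³.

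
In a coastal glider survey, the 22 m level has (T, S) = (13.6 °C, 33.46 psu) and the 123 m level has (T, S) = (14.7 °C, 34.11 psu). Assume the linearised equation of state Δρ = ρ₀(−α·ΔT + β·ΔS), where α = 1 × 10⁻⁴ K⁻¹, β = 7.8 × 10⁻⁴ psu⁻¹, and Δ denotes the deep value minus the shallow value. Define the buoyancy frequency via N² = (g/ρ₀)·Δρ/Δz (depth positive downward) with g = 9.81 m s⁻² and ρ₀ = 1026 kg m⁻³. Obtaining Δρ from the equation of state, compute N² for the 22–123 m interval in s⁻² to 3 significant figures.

3.86 × 10⁻⁵ s⁻²

ΔT = +1.1 K, ΔS = +0.65 psu (deep − shallow).
Δρ/ρ₀ = −αΔT + βΔS = -1.10 × 10⁻⁴ + 5.07 × 10⁻⁴ = 3.97 × 10⁻⁴, so Δρ ≈ 0.4073 kg m⁻³.
N² = (g/ρ₀)·Δρ/Δz = g·(Δρ/ρ₀)/Δz = 9.81 × 3.97 × 10⁻⁴ / 101 = 3.8560 × 10⁻⁵ s⁻² ≈ 3.86 × 10⁻⁵ s⁻².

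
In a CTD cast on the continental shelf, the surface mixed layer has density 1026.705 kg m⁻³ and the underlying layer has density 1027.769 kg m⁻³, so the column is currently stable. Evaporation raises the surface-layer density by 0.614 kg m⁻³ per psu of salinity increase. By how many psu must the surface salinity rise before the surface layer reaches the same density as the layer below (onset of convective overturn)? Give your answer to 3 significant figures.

Density deficit of the surface layer: 1027.769 − 1026.705 = 1.064 kg m⁻³.
Required change = 1.064 / 0.614 = 1.73 psu.

1.73 psu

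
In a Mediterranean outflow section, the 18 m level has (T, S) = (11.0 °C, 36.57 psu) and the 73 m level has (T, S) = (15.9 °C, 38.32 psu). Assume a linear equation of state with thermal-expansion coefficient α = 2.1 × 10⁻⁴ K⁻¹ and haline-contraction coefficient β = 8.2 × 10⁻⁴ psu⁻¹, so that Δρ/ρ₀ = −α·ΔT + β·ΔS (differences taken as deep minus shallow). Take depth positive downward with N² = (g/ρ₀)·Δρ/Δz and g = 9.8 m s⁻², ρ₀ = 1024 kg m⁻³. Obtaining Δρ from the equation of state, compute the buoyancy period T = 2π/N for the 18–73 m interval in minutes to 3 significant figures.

ΔT = +4.9 K, ΔS = +1.75 psu (deep − shallow).
Δρ/ρ₀ = −αΔT + βΔS = -1.029 × 10⁻³ + 1.435 × 10⁻³ = 4.06 × 10⁻⁴, so Δρ ≈ 0.4157 kg m⁻³.
N² = (g/ρ₀)·Δρ/Δz = g·(Δρ/ρ₀)/Δz = 9.8 × 4.06 × 10⁻⁴ / 55 = 7.2342 × 10⁻⁵ s⁻².
N = √(7.2342 × 10⁻⁵) = 8.5054 × 10⁻³ rad s⁻¹ → T = 2π/N = 738.73 s = 12.312 min ≈ 12.3 min.

12.3 min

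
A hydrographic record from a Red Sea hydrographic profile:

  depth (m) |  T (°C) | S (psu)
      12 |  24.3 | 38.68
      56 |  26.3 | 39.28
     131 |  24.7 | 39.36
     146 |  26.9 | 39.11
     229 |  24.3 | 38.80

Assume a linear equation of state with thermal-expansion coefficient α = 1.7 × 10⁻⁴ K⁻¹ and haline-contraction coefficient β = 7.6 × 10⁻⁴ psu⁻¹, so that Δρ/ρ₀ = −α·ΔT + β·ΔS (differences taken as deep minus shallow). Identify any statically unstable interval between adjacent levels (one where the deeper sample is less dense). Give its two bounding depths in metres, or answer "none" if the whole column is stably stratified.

Evaluate Δρ/ρ₀ = −αΔT + βΔS across each adjacent pair:
  12–56 m: −αΔT+βΔS = −(1.7 × 10⁻⁴)(+2.0)+(7.6 × 10⁻⁴)(+0.60) = 1.2 × 10⁻⁴ → stable
  56–131 m: −αΔT+βΔS = −(1.7 × 10⁻⁴)(-1.6)+(7.6 × 10⁻⁴)(+0.08) = 3.3 × 10⁻⁴ → stable
  131–146 m: −αΔT+βΔS = −(1.7 × 10⁻⁴)(+2.2)+(7.6 × 10⁻⁴)(-0.25) = -5.6 × 10⁻⁴ → UNSTABLE
  146–229 m: −αΔT+βΔS = −(1.7 × 10⁻⁴)(-2.6)+(7.6 × 10⁻⁴)(-0.31) = 2.1 × 10⁻⁴ → stable
The 131–146 m interval has Δρ < 0: lighter water underlies denser water.

131–146 m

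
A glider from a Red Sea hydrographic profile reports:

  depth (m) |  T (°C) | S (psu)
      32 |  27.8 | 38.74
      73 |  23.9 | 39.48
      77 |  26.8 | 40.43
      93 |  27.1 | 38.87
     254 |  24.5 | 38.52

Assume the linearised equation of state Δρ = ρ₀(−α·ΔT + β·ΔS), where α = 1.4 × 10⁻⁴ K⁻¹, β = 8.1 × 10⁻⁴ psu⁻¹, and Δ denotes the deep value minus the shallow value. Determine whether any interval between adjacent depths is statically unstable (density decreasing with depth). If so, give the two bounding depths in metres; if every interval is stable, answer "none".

Evaluate Δρ/ρ₀ = −αΔT + βΔS across each adjacent pair:
  32–73 m: −αΔT+βΔS = −(1.4 × 10⁻⁴)(-3.9)+(8.1 × 10⁻⁴)(+0.74) = 1.1 × 10⁻³ → stable
  73–77 m: −αΔT+βΔS = −(1.4 × 10⁻⁴)(+2.9)+(8.1 × 10⁻⁴)(+0.95) = 3.6 × 10⁻⁴ → stable
  77–93 m: −αΔT+βΔS = −(1.4 × 10⁻⁴)(+0.3)+(8.1 × 10⁻⁴)(-1.56) = -1.3 × 10⁻³ → UNSTABLE
  93–254 m: −αΔT+βΔS = −(1.4 × 10⁻⁴)(-2.6)+(8.1 × 10⁻⁴)(-0.35) = 8.1 × 10⁻⁵ → stable
The 77–93 m interval has Δρ < 0: lighter water underlies denser water.

77–93 m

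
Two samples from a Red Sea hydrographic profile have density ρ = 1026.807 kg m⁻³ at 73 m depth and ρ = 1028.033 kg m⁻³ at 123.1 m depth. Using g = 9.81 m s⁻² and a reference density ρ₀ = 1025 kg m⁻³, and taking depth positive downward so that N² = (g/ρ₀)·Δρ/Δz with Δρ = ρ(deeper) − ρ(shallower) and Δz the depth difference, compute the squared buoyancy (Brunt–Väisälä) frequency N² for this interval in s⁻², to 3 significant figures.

Δρ = 1028.033 − 1026.807 = 1.226 kg m⁻³ over Δz = 123.1 − 73 = 50.1 m.
N² = (9.81/1025) × (1.226/50.1) = 2.3421 × 10⁻⁴ s⁻² ≈ 2.34 × 10⁻⁴ s⁻².

2.34 × 10⁻⁴ s⁻²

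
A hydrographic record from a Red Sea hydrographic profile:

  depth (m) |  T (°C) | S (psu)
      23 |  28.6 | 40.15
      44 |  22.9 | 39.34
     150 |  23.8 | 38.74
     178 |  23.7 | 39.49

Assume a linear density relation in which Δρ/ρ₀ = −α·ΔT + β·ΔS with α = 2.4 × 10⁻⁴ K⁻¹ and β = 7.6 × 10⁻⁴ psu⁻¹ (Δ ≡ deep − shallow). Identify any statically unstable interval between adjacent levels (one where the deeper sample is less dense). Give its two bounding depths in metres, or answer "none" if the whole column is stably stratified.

Evaluate Δρ/ρ₀ = −αΔT + βΔS across each adjacent pair:
  23–44 m: −αΔT+βΔS = −(2.4 × 10⁻⁴)(-5.7)+(7.6 × 10⁻⁴)(-0.81) = 7.5 × 10⁻⁴ → stable
  44–150 m: −αΔT+βΔS = −(2.4 × 10⁻⁴)(+0.9)+(7.6 × 10⁻⁴)(-0.60) = -6.7 × 10⁻⁴ → UNSTABLE
  150–178 m: −αΔT+βΔS = −(2.4 × 10⁻⁴)(-0.1)+(7.6 × 10⁻⁴)(+0.75) = 5.9 × 10⁻⁴ → stable
The 44–150 m interval has Δρ < 0: lighter water underlies denser water.

44–150 m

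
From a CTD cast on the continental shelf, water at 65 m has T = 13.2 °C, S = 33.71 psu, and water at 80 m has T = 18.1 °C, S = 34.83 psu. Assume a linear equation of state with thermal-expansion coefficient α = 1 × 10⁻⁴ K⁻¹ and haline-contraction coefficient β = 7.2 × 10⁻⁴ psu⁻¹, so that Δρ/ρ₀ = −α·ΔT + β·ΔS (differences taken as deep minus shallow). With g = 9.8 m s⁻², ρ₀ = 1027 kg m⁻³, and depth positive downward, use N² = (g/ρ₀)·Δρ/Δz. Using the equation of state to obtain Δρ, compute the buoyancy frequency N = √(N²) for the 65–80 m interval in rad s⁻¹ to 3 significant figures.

ΔT = +4.9 K, ΔS = +1.12 psu (deep − shallow).
Δρ/ρ₀ = −αΔT + βΔS = -4.90 × 10⁻⁴ + 8.064 × 10⁻⁴ = 3.164 × 10⁻⁴, so Δρ ≈ 0.3249 kg m⁻³.
N² = (g/ρ₀)·Δρ/Δz = g·(Δρ/ρ₀)/Δz = 9.8 × 3.164 × 10⁻⁴ / 15 = 2.0671 × 10⁻⁴ s⁻².
N = √(2.0671 × 10⁻⁴) = 0.014377 rad s⁻¹ ≈ 0.0144 rad s⁻¹.

0.0144 rad s⁻¹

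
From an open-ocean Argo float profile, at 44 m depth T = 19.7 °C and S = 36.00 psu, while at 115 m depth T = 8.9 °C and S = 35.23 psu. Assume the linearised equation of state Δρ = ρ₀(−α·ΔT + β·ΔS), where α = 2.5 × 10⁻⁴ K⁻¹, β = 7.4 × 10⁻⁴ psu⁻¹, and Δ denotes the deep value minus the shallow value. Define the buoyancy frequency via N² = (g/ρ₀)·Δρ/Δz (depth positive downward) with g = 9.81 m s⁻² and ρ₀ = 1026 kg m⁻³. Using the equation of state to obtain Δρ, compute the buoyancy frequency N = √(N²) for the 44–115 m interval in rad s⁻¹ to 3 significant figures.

0.0172 rad s⁻¹

ΔT = -10.8 K, ΔS = -0.77 psu (deep − shallow).
Δρ/ρ₀ = −αΔT + βΔS = 2.70 × 10⁻³ − 5.698 × 10⁻⁴ = 2.1302 × 10⁻³, so Δρ ≈ 2.186 kg m⁻³.
N² = (g/ρ₀)·Δρ/Δz = g·(Δρ/ρ₀)/Δz = 9.81 × 2.1302 × 10⁻³ / 71 = 2.9433 × 10⁻⁴ s⁻².
N = √(2.9433 × 10⁻⁴) = 0.017156 rad s⁻¹ ≈ 0.0172 rad s⁻¹.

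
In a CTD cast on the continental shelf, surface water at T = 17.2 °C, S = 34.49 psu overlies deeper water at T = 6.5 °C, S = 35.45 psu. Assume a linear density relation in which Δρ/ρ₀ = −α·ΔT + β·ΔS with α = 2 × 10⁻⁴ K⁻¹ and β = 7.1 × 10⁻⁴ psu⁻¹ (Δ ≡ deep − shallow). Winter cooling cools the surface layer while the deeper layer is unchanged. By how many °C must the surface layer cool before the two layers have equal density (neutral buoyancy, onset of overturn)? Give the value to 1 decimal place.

Neutral buoyancy requires Δρ = 0, i.e. −α(T_deep − T_surf′) + β(S_deep − S_surf) = 0.
T_surf′ = T_deep − (β/α)·ΔS = 6.5 − (7.1 × 10⁻⁴/2 × 10⁻⁴)·(+0.96) = 3.092 °C.
Cooling required: 17.2 − (3.092) = 14.108 °C.

14.1 °C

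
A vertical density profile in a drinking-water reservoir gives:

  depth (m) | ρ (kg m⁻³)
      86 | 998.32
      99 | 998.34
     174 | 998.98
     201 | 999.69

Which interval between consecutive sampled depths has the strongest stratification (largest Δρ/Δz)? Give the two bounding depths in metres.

Compute the density gradient over each adjacent pair:
  86–99 m: Δρ/Δz = 0.02/13 = 1.5 × 10⁻³ kg m⁻⁴
  99–174 m: Δρ/Δz = 0.64/75 = 8.5 × 10⁻³ kg m⁻⁴
  174–201 m: Δρ/Δz = 0.71/27 = 0.026 kg m⁻⁴
The largest gradient is in the 174–201 m interval — the pycnocline.

174–201 m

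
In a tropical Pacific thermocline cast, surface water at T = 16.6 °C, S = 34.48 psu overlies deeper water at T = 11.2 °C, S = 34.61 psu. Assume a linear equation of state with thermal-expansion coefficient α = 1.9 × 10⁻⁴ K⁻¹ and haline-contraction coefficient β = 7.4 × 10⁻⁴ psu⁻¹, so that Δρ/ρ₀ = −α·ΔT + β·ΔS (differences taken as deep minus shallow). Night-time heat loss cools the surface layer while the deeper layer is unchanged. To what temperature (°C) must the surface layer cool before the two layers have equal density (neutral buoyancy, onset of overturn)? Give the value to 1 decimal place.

10.7 °C

Neutral buoyancy requires Δρ = 0, i.e. −α(T_deep − T_surf′) + β(S_deep − S_surf) = 0.
T_surf′ = T_deep − (β/α)·ΔS = 11.2 − (7.4 × 10⁻⁴/1.9 × 10⁻⁴)·(+0.13) = 10.694 °C.
Cooling required: 16.6 − (10.694) = 5.906 °C.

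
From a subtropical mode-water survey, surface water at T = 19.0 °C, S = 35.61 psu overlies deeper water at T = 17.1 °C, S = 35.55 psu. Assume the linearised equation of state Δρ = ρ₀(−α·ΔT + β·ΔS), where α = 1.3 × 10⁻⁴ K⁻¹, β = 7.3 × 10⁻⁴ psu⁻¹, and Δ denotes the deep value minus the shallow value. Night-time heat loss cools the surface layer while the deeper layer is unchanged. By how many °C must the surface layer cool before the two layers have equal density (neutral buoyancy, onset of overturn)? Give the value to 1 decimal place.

Neutral buoyancy requires Δρ = 0, i.e. −α(T_deep − T_surf′) + β(S_deep − S_surf) = 0.
T_surf′ = T_deep − (β/α)·ΔS = 17.1 − (7.3 × 10⁻⁴/1.3 × 10⁻⁴)·(-0.06) = 17.437 °C.
Cooling required: 19.0 − (17.437) = 1.563 °C.

1.6 °C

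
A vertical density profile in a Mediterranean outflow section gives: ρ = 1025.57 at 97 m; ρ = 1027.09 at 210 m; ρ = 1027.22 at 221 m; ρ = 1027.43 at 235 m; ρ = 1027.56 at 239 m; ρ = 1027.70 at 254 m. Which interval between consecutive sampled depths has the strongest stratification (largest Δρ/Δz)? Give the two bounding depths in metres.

Compute the density gradient over each adjacent pair:
  97–210 m: Δρ/Δz = 1.52/113 = 0.013 kg m⁻⁴
  210–221 m: Δρ/Δz = 0.13/11 = 0.012 kg m⁻⁴
  221–235 m: Δρ/Δz = 0.21/14 = 0.015 kg m⁻⁴
  235–239 m: Δρ/Δz = 0.13/4 = 0.033 kg m⁻⁴
  239–254 m: Δρ/Δz = 0.14/15 = 9.3 × 10⁻³ kg m⁻⁴
The largest gradient is in the 235–239 m interval — the pycnocline.

235–239 m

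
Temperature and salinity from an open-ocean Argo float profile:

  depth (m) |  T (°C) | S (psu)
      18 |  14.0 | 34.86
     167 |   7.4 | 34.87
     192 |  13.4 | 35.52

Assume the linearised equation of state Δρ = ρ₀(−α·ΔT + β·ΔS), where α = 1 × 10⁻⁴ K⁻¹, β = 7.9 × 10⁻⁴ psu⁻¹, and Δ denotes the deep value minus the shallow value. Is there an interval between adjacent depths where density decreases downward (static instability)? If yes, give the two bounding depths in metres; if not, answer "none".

Evaluate Δρ/ρ₀ = −αΔT + βΔS across each adjacent pair:
  18–167 m: −αΔT+βΔS = −(1 × 10⁻⁴)(-6.6)+(7.9 × 10⁻⁴)(+0.01) = 6.7 × 10⁻⁴ → stable
  167–192 m: −αΔT+βΔS = −(1 × 10⁻⁴)(+6.0)+(7.9 × 10⁻⁴)(+0.65) = -8.6 × 10⁻⁵ → UNSTABLE
The 167–192 m interval has Δρ < 0: lighter water underlies denser water.

167–192 m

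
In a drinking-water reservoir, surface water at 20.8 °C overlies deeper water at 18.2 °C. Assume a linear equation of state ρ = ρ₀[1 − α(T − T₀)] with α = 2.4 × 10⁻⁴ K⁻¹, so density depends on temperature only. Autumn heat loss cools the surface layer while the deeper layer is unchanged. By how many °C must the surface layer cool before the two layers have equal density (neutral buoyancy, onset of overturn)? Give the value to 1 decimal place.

With temperature the only control, equal density requires T_surf′ = T_deep.
T_surf′ = 18.2 °C.
Cooling required: 20.8 − 18.2 = 2.6 °C.

2.6 °C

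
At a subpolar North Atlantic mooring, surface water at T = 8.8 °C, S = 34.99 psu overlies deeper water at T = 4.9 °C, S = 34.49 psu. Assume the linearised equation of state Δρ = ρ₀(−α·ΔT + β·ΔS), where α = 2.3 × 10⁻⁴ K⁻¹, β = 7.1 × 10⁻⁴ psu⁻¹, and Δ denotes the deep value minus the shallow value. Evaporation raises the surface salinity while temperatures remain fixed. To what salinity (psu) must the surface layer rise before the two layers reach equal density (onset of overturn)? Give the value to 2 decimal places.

35.75 psu

Neutral buoyancy requires −α(T_deep − T_surf) + β(S_deep − S_surf′) = 0.
S_surf′ = S_deep − (α/β)·ΔT = 34.49 − (2.3 × 10⁻⁴/7.1 × 10⁻⁴)·(-3.9) = 35.7534 psu.
Increase required: 35.7534 − 34.99 = 0.7634 psu.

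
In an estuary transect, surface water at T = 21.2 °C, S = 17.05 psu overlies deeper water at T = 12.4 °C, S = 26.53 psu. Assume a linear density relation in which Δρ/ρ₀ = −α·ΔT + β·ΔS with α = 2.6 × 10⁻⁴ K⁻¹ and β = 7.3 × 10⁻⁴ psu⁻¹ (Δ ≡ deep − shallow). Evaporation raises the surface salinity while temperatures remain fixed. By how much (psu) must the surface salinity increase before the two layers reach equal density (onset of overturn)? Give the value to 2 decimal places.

Neutral buoyancy requires −α(T_deep − T_surf) + β(S_deep − S_surf′) = 0.
S_surf′ = S_deep − (α/β)·ΔT = 26.53 − (2.6 × 10⁻⁴/7.3 × 10⁻⁴)·(-8.8) = 29.6642 psu.
Increase required: 29.6642 − 17.05 = 12.6142 psu.

12.61 psu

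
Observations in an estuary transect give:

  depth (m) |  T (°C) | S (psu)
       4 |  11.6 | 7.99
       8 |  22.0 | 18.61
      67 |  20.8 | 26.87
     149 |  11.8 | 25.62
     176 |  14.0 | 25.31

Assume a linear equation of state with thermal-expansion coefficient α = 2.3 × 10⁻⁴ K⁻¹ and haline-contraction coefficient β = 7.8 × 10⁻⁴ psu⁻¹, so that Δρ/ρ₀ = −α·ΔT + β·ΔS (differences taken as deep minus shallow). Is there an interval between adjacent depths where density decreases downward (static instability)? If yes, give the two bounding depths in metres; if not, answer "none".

149–176 m

Evaluate Δρ/ρ₀ = −αΔT + βΔS across each adjacent pair:
  4–8 m: −αΔT+βΔS = −(2.3 × 10⁻⁴)(+10.4)+(7.8 × 10⁻⁴)(+10.62) = 5.9 × 10⁻³ → stable
  8–67 m: −αΔT+βΔS = −(2.3 × 10⁻⁴)(-1.2)+(7.8 × 10⁻⁴)(+8.26) = 6.7 × 10⁻³ → stable
  67–149 m: −αΔT+βΔS = −(2.3 × 10⁻⁴)(-9.0)+(7.8 × 10⁻⁴)(-1.25) = 1.1 × 10⁻³ → stable
  149–176 m: −αΔT+βΔS = −(2.3 × 10⁻⁴)(+2.2)+(7.8 × 10⁻⁴)(-0.31) = -7.5 × 10⁻⁴ → UNSTABLE
The 149–176 m interval has Δρ < 0: lighter water underlies denser water.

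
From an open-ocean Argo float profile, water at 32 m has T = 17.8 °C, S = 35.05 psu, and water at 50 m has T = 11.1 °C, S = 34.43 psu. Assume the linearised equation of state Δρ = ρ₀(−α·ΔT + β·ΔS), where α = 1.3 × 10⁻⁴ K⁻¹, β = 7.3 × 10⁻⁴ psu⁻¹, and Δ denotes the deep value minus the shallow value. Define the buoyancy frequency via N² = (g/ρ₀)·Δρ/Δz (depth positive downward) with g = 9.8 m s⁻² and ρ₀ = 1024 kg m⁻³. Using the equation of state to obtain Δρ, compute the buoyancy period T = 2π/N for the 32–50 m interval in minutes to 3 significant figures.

6.94 min

ΔT = -6.7 K, ΔS = -0.62 psu (deep − shallow).
Δρ/ρ₀ = −αΔT + βΔS = 8.71 × 10⁻⁴ − 4.526 × 10⁻⁴ = 4.184 × 10⁻⁴, so Δρ ≈ 0.4284 kg m⁻³.
N² = (g/ρ₀)·Δρ/Δz = g·(Δρ/ρ₀)/Δz = 9.8 × 4.184 × 10⁻⁴ / 18 = 2.2780 × 10⁻⁴ s⁻².
N = √(2.2780 × 10⁻⁴) = 0.015093 rad s⁻¹ → T = 2π/N = 416.30 s = 6.9383 min ≈ 6.94 min.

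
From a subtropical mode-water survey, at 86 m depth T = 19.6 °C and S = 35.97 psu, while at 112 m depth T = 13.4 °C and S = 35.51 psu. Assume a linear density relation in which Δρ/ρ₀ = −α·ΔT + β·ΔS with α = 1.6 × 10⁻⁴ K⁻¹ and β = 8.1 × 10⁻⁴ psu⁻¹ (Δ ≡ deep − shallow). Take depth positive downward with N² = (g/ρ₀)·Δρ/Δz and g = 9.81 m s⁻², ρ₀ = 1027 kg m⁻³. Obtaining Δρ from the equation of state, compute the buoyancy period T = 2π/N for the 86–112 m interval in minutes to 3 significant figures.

ΔT = -6.2 K, ΔS = -0.46 psu (deep − shallow).
Δρ/ρ₀ = −αΔT + βΔS = 9.92 × 10⁻⁴ − 3.726 × 10⁻⁴ = 6.194 × 10⁻⁴, so Δρ ≈ 0.6361 kg m⁻³.
N² = (g/ρ₀)·Δρ/Δz = g·(Δρ/ρ₀)/Δz = 9.81 × 6.194 × 10⁻⁴ / 26 = 2.3370 × 10⁻⁴ s⁻².
N = √(2.3370 × 10⁻⁴) = 0.015287 rad s⁻¹ → T = 2π/N = 411.01 s = 6.8502 min ≈ 6.85 min.

6.85 min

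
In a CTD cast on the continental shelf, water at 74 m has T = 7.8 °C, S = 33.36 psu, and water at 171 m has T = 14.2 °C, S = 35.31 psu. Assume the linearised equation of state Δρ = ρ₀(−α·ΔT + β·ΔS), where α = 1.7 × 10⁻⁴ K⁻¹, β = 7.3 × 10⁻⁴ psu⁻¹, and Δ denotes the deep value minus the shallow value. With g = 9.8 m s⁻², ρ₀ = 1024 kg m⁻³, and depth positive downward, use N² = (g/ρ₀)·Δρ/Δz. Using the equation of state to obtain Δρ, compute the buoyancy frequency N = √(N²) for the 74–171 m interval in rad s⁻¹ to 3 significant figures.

ΔT = +6.4 K, ΔS = +1.95 psu (deep − shallow).
Δρ/ρ₀ = −αΔT + βΔS = -1.088 × 10⁻³ + 1.4235 × 10⁻³ = 3.355 × 10⁻⁴, so Δρ ≈ 0.3436 kg m⁻³.
N² = (g/ρ₀)·Δρ/Δz = g·(Δρ/ρ₀)/Δz = 9.8 × 3.355 × 10⁻⁴ / 97 = 3.3896 × 10⁻⁵ s⁻².
N = √(3.3896 × 10⁻⁵) = 5.8220 × 10⁻³ rad s⁻¹ ≈ 5.82 × 10⁻³ rad s⁻¹.

5.82 × 10⁻³ rad s⁻¹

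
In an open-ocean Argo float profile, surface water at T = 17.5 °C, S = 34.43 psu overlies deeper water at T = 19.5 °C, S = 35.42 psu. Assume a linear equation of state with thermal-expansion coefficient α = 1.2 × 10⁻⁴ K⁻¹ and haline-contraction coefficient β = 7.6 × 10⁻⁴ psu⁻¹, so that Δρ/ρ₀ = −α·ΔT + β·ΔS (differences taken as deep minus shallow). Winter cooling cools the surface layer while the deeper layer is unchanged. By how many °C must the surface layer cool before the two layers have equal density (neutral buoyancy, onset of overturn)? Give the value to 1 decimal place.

Neutral buoyancy requires Δρ = 0, i.e. −α(T_deep − T_surf′) + β(S_deep − S_surf) = 0.
T_surf′ = T_deep − (β/α)·ΔS = 19.5 − (7.6 × 10⁻⁴/1.2 × 10⁻⁴)·(+0.99) = 13.230 °C.
Cooling required: 17.5 − (13.230) = 4.270 °C.

4.3 °C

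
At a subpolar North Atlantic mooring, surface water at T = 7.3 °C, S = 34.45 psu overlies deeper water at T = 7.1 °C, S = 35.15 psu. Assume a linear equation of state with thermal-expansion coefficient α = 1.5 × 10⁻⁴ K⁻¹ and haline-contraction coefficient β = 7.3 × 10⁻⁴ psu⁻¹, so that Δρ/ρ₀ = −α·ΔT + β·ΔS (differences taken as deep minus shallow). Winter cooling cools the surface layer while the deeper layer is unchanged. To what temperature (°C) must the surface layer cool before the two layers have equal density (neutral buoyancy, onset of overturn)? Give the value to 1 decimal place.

3.7 °C

Neutral buoyancy requires Δρ = 0, i.e. −α(T_deep − T_surf′) + β(S_deep − S_surf) = 0.
T_surf′ = T_deep − (β/α)·ΔS = 7.1 − (7.3 × 10⁻⁴/1.5 × 10⁻⁴)·(+0.70) = 3.693 °C.
Cooling required: 7.3 − (3.693) = 3.607 °C.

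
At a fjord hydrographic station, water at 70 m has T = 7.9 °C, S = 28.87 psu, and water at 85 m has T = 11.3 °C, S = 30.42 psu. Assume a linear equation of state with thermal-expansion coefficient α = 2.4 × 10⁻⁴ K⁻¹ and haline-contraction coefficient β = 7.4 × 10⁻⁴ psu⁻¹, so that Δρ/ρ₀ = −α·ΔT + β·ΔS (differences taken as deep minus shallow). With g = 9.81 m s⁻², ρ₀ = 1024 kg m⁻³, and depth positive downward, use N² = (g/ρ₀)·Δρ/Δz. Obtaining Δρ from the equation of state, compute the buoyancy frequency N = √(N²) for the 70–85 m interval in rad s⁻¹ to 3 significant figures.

0.0147 rad s⁻¹

ΔT = +3.4 K, ΔS = +1.55 psu (deep − shallow).
Δρ/ρ₀ = −αΔT + βΔS = -8.16 × 10⁻⁴ + 1.147 × 10⁻³ = 3.31 × 10⁻⁴, so Δρ ≈ 0.3389 kg m⁻³.
N² = (g/ρ₀)·Δρ/Δz = g·(Δρ/ρ₀)/Δz = 9.81 × 3.31 × 10⁻⁴ / 15 = 2.1647 × 10⁻⁴ s⁻².
N = √(2.1647 × 10⁻⁴) = 0.014713 rad s⁻¹ ≈ 0.0147 rad s⁻¹.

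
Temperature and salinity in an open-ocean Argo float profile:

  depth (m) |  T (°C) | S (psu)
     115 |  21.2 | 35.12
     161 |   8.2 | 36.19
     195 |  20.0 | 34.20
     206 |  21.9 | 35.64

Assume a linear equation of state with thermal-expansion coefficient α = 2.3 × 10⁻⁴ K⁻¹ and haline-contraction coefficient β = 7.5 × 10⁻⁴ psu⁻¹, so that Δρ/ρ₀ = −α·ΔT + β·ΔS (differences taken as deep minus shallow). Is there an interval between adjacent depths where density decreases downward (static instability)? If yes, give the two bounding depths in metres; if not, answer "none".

161–195 m

Evaluate Δρ/ρ₀ = −αΔT + βΔS across each adjacent pair:
  115–161 m: −αΔT+βΔS = −(2.3 × 10⁻⁴)(-13.0)+(7.5 × 10⁻⁴)(+1.07) = 3.8 × 10⁻³ → stable
  161–195 m: −αΔT+βΔS = −(2.3 × 10⁻⁴)(+11.8)+(7.5 × 10⁻⁴)(-1.99) = -4.2 × 10⁻³ → UNSTABLE
  195–206 m: −αΔT+βΔS = −(2.3 × 10⁻⁴)(+1.9)+(7.5 × 10⁻⁴)(+1.44) = 6.4 × 10⁻⁴ → stable
The 161–195 m interval has Δρ < 0: lighter water underlies denser water.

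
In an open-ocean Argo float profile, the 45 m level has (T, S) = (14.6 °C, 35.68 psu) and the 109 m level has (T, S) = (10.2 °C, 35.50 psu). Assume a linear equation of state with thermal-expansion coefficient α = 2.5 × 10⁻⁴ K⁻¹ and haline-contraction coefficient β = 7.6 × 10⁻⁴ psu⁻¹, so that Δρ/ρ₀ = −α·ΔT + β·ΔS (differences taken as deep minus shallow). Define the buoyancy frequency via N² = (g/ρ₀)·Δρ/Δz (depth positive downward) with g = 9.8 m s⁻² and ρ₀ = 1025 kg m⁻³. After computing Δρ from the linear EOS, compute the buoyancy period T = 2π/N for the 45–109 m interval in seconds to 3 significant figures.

ΔT = -4.4 K, ΔS = -0.18 psu (deep − shallow).
Δρ/ρ₀ = −αΔT + βΔS = 1.10 × 10⁻³ − 1.368 × 10⁻⁴ = 9.632 × 10⁻⁴, so Δρ ≈ 0.9873 kg m⁻³.
N² = (g/ρ₀)·Δρ/Δz = g·(Δρ/ρ₀)/Δz = 9.8 × 9.632 × 10⁻⁴ / 64 = 1.4749 × 10⁻⁴ s⁻².
N = √(1.4749 × 10⁻⁴) = 0.012145 rad s⁻¹ → T = 2π/N = 517.35 s ≈ 517 s.

517 s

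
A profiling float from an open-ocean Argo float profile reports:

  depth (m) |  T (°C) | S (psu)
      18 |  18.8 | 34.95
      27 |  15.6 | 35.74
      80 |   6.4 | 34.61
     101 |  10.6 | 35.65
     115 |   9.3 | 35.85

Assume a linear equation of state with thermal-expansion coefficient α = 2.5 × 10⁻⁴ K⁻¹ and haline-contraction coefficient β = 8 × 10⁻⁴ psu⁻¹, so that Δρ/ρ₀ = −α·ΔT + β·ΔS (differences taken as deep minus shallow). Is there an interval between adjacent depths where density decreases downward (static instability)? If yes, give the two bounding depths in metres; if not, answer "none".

80–101 m

Evaluate Δρ/ρ₀ = −αΔT + βΔS across each adjacent pair:
  18–27 m: −αΔT+βΔS = −(2.5 × 10⁻⁴)(-3.2)+(8 × 10⁻⁴)(+0.79) = 1.4 × 10⁻³ → stable
  27–80 m: −αΔT+βΔS = −(2.5 × 10⁻⁴)(-9.2)+(8 × 10⁻⁴)(-1.13) = 1.4 × 10⁻³ → stable
  80–101 m: −αΔT+βΔS = −(2.5 × 10⁻⁴)(+4.2)+(8 × 10⁻⁴)(+1.04) = -2.2 × 10⁻⁴ → UNSTABLE
  101–115 m: −αΔT+βΔS = −(2.5 × 10⁻⁴)(-1.3)+(8 × 10⁻⁴)(+0.20) = 4.9 × 10⁻⁴ → stable
The 80–101 m interval has Δρ < 0: lighter water underlies denser water.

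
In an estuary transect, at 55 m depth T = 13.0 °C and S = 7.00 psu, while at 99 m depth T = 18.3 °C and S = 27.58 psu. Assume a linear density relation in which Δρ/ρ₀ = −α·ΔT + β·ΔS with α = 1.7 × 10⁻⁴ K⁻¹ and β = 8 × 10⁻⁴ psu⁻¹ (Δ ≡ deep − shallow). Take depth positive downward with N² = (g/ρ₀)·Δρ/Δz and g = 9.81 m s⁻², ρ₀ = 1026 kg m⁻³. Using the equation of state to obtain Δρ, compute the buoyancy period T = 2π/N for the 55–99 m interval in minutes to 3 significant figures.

ΔT = +5.3 K, ΔS = +20.58 psu (deep − shallow).
Δρ/ρ₀ = −αΔT + βΔS = -9.01 × 10⁻⁴ + 0.016464 = 0.015563, so Δρ ≈ 15.97 kg m⁻³.
N² = (g/ρ₀)·Δρ/Δz = g·(Δρ/ρ₀)/Δz = 9.81 × 0.015563 / 44 = 3.4698 × 10⁻³ s⁻².
N = √(3.4698 × 10⁻³) = 0.058905 rad s⁻¹ → T = 2π/N = 106.67 s = 1.7778 min ≈ 1.78 min.

1.78 min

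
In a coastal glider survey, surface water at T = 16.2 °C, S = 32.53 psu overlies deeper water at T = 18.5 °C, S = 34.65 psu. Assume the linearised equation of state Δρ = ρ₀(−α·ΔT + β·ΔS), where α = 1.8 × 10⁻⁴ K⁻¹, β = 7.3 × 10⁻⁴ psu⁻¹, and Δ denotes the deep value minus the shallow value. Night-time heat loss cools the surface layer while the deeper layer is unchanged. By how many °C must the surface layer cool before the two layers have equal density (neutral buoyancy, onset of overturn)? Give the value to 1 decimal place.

Neutral buoyancy requires Δρ = 0, i.e. −α(T_deep − T_surf′) + β(S_deep − S_surf) = 0.
T_surf′ = T_deep − (β/α)·ΔS = 18.5 − (7.3 × 10⁻⁴/1.8 × 10⁻⁴)·(+2.12) = 9.902 °C.
Cooling required: 16.2 − (9.902) = 6.298 °C.

6.3 °C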